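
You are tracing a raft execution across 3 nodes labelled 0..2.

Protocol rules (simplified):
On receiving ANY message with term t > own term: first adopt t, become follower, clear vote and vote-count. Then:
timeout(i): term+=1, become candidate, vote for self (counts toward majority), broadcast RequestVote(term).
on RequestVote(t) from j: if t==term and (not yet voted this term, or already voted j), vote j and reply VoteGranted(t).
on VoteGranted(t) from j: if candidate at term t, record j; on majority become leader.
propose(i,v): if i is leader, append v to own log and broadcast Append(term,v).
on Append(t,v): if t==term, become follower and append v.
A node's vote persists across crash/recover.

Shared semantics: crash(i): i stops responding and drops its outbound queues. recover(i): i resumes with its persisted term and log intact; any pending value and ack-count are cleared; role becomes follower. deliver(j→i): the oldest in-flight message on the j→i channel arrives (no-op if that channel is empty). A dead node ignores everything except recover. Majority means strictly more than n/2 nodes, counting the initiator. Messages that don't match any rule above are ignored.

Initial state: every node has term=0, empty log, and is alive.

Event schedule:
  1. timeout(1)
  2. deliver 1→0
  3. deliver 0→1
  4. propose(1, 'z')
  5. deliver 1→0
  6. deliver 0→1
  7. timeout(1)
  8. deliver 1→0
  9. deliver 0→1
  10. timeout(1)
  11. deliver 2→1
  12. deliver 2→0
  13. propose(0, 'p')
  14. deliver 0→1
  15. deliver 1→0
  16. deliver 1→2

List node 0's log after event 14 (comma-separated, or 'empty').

z

step 1 timeout(1): 1={cand,t=1,log=-}
step 2 deliver 1→0: 0={foll,t=1,log=-}
step 3 deliver 0→1: 1={lead,t=1,log=-}
step 4 propose(1,'z'): 1={lead,t=1,log=z}
step 5 deliver 1→0: 0={foll,t=1,log=z}
step 6 deliver 0→1: —
step 7 timeout(1): 1={cand,t=2,log=z}
step 8 deliver 1→0: 0={foll,t=2,log=z}
step 9 deliver 0→1: 1={lead,t=2,log=z}
step 10 timeout(1): 1={cand,t=3,log=z}
step 11 deliver 2→1: —
step 12 deliver 2→0: —
step 13 propose(0,'p'): —
step 14 deliver 0→1: —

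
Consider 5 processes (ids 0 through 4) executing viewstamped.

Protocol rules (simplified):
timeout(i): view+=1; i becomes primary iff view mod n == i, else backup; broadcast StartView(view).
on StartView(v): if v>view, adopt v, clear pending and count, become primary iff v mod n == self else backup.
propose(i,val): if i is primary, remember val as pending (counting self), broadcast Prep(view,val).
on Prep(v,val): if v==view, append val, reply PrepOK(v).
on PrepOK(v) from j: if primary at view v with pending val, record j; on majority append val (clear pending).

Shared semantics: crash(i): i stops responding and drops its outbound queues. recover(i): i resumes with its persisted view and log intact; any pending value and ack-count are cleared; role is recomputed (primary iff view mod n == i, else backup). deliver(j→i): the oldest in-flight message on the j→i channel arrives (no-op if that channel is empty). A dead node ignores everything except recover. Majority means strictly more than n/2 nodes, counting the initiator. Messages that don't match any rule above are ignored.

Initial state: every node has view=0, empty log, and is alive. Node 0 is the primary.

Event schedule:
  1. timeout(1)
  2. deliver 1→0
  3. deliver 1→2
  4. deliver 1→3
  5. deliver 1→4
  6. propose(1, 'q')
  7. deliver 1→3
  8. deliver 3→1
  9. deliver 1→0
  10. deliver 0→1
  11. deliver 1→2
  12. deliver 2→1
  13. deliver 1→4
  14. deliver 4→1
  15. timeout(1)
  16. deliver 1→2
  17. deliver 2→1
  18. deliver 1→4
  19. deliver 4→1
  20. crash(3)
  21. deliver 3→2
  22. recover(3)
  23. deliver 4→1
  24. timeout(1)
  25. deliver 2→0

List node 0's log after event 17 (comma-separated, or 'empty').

e1 timeout(1): 1[prim,v=1,-]
e2 deliver 1→0: 0[back,v=1,-]
e3 deliver 1→2: 2[back,v=1,-]
e4 deliver 1→3: 3[back,v=1,-]
e5 deliver 1→4: 4[back,v=1,-]
e6 propose(1,'q'): ·
e7 deliver 1→3: 3[back,v=1,q]
e8 deliver 3→1: ·
e9 deliver 1→0: 0[back,v=1,q]
e10 deliver 0→1: 1[prim,v=1,q]
e11 deliver 1→2: 2[back,v=1,q]
e12 deliver 2→1: ·
e13 deliver 1→4: 4[back,v=1,q]
e14 deliver 4→1: ·
e15 timeout(1): 1[back,v=2,q]
e16 deliver 1→2: 2[prim,v=2,q]
e17 deliver 2→1: ·

q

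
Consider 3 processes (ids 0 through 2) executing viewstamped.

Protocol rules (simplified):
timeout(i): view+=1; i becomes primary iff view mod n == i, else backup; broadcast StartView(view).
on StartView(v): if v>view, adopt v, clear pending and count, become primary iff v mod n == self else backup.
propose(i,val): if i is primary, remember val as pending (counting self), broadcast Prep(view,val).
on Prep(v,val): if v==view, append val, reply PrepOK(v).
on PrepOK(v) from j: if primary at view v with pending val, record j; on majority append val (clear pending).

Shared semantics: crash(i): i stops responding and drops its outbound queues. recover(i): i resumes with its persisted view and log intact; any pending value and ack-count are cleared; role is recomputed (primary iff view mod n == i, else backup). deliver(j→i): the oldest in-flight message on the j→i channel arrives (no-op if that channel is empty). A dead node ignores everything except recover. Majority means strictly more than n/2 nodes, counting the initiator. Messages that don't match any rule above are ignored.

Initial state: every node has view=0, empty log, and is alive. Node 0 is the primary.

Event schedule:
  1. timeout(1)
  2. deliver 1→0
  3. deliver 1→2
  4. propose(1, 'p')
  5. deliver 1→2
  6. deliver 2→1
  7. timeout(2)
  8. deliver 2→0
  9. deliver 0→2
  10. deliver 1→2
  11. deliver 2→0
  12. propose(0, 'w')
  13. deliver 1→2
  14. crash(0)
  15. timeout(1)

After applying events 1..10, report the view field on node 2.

2

e1 timeout(1): 1[prim,v=1,-]
e2 deliver 1→0: 0[back,v=1,-]
e3 deliver 1→2: 2[back,v=1,-]
e4 propose(1,'p'): ·
e5 deliver 1→2: 2[back,v=1,p]
e6 deliver 2→1: 1[prim,v=1,p]
e7 timeout(2): 2[prim,v=2,p]
e8 deliver 2→0: 0[back,v=2,-]
e9 deliver 0→2: ·
e10 deliver 1→2: ·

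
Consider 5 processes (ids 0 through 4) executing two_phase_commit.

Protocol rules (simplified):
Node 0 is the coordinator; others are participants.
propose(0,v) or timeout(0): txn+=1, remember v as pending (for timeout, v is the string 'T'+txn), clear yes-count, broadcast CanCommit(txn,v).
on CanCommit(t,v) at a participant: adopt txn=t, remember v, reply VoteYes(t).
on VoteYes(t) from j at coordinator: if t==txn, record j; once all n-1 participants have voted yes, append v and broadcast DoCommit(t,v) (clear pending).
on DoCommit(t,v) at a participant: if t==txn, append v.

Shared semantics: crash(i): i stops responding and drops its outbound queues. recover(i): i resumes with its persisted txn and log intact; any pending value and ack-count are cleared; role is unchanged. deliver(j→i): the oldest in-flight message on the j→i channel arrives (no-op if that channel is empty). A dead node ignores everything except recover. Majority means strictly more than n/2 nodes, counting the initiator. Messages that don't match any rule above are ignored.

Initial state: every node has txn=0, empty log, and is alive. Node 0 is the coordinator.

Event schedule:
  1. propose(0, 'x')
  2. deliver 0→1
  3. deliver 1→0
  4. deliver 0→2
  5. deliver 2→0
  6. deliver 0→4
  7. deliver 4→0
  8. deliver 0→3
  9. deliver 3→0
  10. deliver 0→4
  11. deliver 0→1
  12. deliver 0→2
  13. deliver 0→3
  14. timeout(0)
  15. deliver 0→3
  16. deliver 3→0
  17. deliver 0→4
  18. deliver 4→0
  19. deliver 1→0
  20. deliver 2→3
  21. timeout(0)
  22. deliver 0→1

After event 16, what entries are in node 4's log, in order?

[1] propose(0,'x') → N0(coor t1 [-])
[2] deliver 0→1 → N1(part t1 [-])
[3] deliver 1→0 → ∅
[4] deliver 0→2 → N2(part t1 [-])
[5] deliver 2→0 → ∅
[6] deliver 0→4 → N4(part t1 [-])
[7] deliver 4→0 → ∅
[8] deliver 0→3 → N3(part t1 [-])
[9] deliver 3→0 → N0(coor t1 [x])
[10] deliver 0→4 → N4(part t1 [x])
[11] deliver 0→1 → N1(part t1 [x])
[12] deliver 0→2 → N2(part t1 [x])
[13] deliver 0→3 → N3(part t1 [x])
[14] timeout(0) → N0(coor t2 [x])
[15] deliver 0→3 → N3(part t2 [x])
[16] deliver 3→0 → ∅

x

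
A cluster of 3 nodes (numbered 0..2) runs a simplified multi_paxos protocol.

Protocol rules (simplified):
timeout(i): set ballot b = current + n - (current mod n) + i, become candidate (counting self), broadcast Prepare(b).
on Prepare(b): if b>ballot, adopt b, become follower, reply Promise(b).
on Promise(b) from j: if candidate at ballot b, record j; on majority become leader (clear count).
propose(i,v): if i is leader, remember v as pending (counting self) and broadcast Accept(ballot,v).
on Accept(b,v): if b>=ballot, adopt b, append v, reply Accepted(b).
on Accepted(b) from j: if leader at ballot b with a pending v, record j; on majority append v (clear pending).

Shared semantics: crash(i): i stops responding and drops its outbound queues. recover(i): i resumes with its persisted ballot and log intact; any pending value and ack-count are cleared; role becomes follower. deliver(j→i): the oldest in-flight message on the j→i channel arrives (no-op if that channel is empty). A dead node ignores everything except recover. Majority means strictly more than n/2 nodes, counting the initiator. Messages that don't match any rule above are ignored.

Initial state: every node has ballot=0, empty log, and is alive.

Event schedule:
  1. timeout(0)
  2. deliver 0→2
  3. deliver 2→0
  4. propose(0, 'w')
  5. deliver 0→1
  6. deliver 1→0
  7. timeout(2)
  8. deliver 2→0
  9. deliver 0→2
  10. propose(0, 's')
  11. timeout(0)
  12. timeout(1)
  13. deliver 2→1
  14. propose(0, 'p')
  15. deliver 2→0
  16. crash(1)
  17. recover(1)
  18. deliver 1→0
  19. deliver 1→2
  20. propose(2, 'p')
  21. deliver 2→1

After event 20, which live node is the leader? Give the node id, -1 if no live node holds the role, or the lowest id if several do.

step 1 timeout(0): 0={cand,b=3,log=-}
step 2 deliver 0→2: 2={foll,b=3,log=-}
step 3 deliver 2→0: 0={lead,b=3,log=-}
step 4 propose(0,'w'): —
step 5 deliver 0→1: 1={foll,b=3,log=-}
step 6 deliver 1→0: —
step 7 timeout(2): 2={cand,b=8,log=-}
step 8 deliver 2→0: 0={foll,b=8,log=-}
step 9 deliver 0→2: —
step 10 propose(0,'s'): —
step 11 timeout(0): 0={cand,b=9,log=-}
step 12 timeout(1): 1={cand,b=7,log=-}
step 13 deliver 2→1: 1={foll,b=8,log=-}
step 14 propose(0,'p'): —
step 15 deliver 2→0: —
step 16 crash(1): 1={✗foll,b=8,log=-}
step 17 recover(1): 1={foll,b=8,log=-}
step 18 deliver 1→0: —
step 19 deliver 1→2: —
step 20 propose(2,'p'): —

-1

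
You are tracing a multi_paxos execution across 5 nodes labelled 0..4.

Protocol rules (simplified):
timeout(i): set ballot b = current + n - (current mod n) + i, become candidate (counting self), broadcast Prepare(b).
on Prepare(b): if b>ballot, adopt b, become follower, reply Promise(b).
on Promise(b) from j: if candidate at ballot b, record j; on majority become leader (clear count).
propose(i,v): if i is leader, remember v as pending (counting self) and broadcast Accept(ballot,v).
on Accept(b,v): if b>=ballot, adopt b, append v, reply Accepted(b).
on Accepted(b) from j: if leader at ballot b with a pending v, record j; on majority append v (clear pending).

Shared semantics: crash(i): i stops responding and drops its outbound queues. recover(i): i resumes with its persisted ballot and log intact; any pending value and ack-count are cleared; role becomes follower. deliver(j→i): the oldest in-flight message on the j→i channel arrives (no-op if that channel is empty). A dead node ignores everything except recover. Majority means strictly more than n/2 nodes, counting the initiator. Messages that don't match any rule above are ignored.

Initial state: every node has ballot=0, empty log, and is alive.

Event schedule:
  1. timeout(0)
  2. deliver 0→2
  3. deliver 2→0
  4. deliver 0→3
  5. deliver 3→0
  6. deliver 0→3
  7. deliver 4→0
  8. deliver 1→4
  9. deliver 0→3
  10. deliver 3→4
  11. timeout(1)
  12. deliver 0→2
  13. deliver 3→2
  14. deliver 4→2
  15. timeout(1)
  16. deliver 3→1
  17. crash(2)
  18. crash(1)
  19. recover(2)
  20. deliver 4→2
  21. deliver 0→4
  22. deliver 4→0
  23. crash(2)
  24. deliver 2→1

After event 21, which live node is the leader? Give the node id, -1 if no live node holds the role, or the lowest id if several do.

step 1 timeout(0): 0={cand,b=5,log=-}
step 2 deliver 0→2: 2={foll,b=5,log=-}
step 3 deliver 2→0: —
step 4 deliver 0→3: 3={foll,b=5,log=-}
step 5 deliver 3→0: 0={lead,b=5,log=-}
step 6 deliver 0→3: —
step 7 deliver 4→0: —
step 8 deliver 1→4: —
step 9 deliver 0→3: —
step 10 deliver 3→4: —
step 11 timeout(1): 1={cand,b=6,log=-}
step 12 deliver 0→2: —
step 13 deliver 3→2: —
step 14 deliver 4→2: —
step 15 timeout(1): 1={cand,b=11,log=-}
step 16 deliver 3→1: —
step 17 crash(2): 2={✗foll,b=5,log=-}
step 18 crash(1): 1={✗cand,b=11,log=-}
step 19 recover(2): 2={foll,b=5,log=-}
step 20 deliver 4→2: —
step 21 deliver 0→4: 4={foll,b=5,log=-}

0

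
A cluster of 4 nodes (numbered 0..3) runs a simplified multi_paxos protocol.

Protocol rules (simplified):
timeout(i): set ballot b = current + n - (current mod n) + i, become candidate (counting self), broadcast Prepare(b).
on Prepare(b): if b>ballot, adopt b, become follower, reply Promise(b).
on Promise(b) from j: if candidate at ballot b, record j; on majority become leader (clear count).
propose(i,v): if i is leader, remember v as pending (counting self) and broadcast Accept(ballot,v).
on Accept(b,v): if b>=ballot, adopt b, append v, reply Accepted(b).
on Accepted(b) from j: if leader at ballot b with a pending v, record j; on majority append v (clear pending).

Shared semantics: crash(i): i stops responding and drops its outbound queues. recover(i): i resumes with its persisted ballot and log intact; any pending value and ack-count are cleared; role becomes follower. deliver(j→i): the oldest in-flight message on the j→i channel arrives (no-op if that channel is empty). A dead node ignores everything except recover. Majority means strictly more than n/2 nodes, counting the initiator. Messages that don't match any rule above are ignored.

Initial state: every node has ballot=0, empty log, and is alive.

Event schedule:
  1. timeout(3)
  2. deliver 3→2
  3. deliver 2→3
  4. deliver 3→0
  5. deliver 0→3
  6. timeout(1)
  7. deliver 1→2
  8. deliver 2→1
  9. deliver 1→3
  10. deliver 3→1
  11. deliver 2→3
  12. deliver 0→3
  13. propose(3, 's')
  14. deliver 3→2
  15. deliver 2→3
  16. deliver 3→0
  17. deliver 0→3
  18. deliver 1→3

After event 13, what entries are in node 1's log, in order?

[1] timeout(3) → N3(cand b7 [-])
[2] deliver 3→2 → N2(foll b7 [-])
[3] deliver 2→3 → ∅
[4] deliver 3→0 → N0(foll b7 [-])
[5] deliver 0→3 → N3(lead b7 [-])
[6] timeout(1) → N1(cand b5 [-])
[7] deliver 1→2 → ∅
[8] deliver 2→1 → ∅
[9] deliver 1→3 → ∅
[10] deliver 3→1 → N1(foll b7 [-])
[11] deliver 2→3 → ∅
[12] deliver 0→3 → ∅
[13] propose(3,'s') → ∅

empty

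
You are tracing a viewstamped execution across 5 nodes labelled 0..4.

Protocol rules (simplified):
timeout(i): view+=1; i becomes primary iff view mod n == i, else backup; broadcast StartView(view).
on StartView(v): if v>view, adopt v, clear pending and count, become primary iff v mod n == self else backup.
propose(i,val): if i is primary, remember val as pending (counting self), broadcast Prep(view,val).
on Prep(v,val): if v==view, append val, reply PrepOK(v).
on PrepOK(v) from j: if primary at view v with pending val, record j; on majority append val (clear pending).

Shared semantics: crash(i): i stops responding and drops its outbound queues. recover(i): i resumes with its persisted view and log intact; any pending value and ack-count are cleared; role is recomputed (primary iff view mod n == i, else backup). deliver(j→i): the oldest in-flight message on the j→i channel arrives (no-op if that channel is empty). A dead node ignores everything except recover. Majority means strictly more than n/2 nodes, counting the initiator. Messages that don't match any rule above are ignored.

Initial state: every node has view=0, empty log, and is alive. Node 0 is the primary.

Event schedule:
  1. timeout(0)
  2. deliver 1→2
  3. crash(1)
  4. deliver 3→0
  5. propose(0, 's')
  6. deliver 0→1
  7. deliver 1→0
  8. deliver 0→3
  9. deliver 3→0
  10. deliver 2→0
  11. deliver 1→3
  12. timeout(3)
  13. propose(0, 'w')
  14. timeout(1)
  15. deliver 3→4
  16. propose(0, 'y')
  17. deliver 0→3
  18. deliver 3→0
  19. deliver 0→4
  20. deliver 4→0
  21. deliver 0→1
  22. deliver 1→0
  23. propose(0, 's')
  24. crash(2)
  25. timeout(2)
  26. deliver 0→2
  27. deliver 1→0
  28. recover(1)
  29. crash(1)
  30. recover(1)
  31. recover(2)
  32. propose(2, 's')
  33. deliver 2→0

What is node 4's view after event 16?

e1 timeout(0): 0[back,v=1,-]
e2 deliver 1→2: ·
e3 crash(1): 1[✗back,v=0,-]
e4 deliver 3→0: ·
e5 propose(0,'s'): ·
e6 deliver 0→1: ·
e7 deliver 1→0: ·
e8 deliver 0→3: 3[back,v=1,-]
e9 deliver 3→0: ·
e10 deliver 2→0: ·
e11 deliver 1→3: ·
e12 timeout(3): 3[back,v=2,-]
e13 propose(0,'w'): ·
e14 timeout(1): ·
e15 deliver 3→4: 4[back,v=2,-]
e16 propose(0,'y'): ·

2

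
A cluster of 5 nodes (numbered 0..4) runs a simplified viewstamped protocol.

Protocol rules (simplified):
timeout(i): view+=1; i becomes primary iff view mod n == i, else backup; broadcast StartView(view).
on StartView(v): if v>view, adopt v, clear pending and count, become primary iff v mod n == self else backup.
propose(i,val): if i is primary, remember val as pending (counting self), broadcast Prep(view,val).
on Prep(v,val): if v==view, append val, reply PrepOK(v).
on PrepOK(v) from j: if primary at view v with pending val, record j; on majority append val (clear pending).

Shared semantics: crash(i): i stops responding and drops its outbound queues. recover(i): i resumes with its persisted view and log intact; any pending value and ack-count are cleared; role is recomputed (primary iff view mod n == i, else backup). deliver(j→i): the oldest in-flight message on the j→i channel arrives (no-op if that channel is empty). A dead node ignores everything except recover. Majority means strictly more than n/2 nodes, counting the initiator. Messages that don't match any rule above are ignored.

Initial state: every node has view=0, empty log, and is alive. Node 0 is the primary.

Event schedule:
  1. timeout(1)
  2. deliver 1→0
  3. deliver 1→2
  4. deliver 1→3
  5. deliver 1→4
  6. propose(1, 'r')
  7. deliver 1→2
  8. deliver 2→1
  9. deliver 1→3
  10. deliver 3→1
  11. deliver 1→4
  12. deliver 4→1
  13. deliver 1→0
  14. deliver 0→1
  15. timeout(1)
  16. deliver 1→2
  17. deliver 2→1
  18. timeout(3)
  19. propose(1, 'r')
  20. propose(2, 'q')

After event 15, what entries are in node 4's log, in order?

r

e1 timeout(1): 1[prim,v=1,-]
e2 deliver 1→0: 0[back,v=1,-]
e3 deliver 1→2: 2[back,v=1,-]
e4 deliver 1→3: 3[back,v=1,-]
e5 deliver 1→4: 4[back,v=1,-]
e6 propose(1,'r'): ·
e7 deliver 1→2: 2[back,v=1,r]
e8 deliver 2→1: ·
e9 deliver 1→3: 3[back,v=1,r]
e10 deliver 3→1: 1[prim,v=1,r]
e11 deliver 1→4: 4[back,v=1,r]
e12 deliver 4→1: ·
e13 deliver 1→0: 0[back,v=1,r]
e14 deliver 0→1: ·
e15 timeout(1): 1[back,v=2,r]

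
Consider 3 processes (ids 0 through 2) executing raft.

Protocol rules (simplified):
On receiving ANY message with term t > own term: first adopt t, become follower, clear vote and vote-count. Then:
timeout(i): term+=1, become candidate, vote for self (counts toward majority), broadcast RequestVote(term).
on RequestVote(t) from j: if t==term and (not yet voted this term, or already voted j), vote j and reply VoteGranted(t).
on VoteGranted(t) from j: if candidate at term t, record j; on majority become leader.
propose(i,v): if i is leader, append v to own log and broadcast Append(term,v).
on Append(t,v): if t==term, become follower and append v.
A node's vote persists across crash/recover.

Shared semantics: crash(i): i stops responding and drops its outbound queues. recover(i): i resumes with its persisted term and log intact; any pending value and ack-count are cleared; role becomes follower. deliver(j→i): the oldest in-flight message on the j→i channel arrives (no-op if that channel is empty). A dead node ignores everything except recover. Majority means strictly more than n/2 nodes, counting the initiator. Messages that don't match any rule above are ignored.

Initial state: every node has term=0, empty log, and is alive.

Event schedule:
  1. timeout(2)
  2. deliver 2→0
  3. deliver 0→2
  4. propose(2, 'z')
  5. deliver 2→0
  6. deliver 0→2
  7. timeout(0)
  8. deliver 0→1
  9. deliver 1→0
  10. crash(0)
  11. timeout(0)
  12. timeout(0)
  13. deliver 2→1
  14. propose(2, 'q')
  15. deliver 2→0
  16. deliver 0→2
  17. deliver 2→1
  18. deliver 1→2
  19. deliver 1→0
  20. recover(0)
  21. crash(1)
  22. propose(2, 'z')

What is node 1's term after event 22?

2

[1] timeout(2) → N2(cand t1 [-])
[2] deliver 2→0 → N0(foll t1 [-])
[3] deliver 0→2 → N2(lead t1 [-])
[4] propose(2,'z') → N2(lead t1 [z])
[5] deliver 2→0 → N0(foll t1 [z])
[6] deliver 0→2 → ∅
[7] timeout(0) → N0(cand t2 [z])
[8] deliver 0→1 → N1(foll t2 [-])
[9] deliver 1→0 → N0(lead t2 [z])
[10] crash(0) → N0(✗lead t2 [z])
[11] timeout(0) → ∅
[12] timeout(0) → ∅
[13] deliver 2→1 → ∅
[14] propose(2,'q') → N2(lead t1 [z,q])
[15] deliver 2→0 → ∅
[16] deliver 0→2 → ∅
[17] deliver 2→1 → ∅
[18] deliver 1→2 → ∅
[19] deliver 1→0 → ∅
[20] recover(0) → N0(foll t2 [z])
[21] crash(1) → N1(✗foll t2 [-])
[22] propose(2,'z') → N2(lead t1 [z,q,z])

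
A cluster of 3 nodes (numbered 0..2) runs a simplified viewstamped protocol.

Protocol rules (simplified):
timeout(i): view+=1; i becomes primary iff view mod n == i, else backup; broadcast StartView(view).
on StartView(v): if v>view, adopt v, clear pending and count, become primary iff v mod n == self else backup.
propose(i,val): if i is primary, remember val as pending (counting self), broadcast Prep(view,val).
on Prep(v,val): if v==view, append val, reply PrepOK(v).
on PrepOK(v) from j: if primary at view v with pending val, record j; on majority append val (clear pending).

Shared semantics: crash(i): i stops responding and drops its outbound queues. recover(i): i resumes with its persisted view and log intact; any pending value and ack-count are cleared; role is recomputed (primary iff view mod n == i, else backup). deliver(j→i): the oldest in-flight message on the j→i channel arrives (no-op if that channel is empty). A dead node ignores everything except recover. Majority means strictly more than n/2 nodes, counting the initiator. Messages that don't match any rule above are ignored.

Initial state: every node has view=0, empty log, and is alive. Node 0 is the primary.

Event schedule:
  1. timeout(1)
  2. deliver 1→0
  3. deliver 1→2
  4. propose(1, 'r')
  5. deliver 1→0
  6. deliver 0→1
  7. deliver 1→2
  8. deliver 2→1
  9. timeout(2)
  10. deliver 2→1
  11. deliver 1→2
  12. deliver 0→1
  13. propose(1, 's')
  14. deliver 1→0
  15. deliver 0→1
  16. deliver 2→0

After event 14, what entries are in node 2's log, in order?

r

step 1 timeout(1): 1={prim,v=1,log=-}
step 2 deliver 1→0: 0={back,v=1,log=-}
step 3 deliver 1→2: 2={back,v=1,log=-}
step 4 propose(1,'r'): —
step 5 deliver 1→0: 0={back,v=1,log=r}
step 6 deliver 0→1: 1={prim,v=1,log=r}
step 7 deliver 1→2: 2={back,v=1,log=r}
step 8 deliver 2→1: —
step 9 timeout(2): 2={prim,v=2,log=r}
step 10 deliver 2→1: 1={back,v=2,log=r}
step 11 deliver 1→2: —
step 12 deliver 0→1: —
step 13 propose(1,'s'): —
step 14 deliver 1→0: —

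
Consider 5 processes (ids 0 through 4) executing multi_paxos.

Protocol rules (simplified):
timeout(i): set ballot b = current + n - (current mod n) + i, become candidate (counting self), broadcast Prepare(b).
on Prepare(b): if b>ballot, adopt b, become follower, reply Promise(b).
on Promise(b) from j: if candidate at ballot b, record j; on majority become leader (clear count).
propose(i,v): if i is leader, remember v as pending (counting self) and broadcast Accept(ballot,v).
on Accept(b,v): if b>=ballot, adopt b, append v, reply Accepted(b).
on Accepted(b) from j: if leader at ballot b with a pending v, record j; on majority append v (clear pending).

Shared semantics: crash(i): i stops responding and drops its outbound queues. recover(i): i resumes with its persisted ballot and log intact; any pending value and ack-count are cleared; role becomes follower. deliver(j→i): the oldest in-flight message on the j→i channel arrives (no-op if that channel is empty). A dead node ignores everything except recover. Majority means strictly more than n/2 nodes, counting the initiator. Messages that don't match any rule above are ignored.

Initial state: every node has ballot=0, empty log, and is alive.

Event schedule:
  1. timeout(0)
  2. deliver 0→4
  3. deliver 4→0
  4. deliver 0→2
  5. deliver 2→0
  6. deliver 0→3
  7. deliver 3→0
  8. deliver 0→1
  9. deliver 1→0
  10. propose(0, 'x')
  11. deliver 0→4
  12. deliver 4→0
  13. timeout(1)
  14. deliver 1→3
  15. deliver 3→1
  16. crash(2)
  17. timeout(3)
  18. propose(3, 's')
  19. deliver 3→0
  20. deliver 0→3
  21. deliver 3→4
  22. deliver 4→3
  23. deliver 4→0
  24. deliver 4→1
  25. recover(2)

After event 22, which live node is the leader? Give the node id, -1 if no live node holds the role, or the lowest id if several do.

[1] timeout(0) → N0(cand b5 [-])
[2] deliver 0→4 → N4(foll b5 [-])
[3] deliver 4→0 → ∅
[4] deliver 0→2 → N2(foll b5 [-])
[5] deliver 2→0 → N0(lead b5 [-])
[6] deliver 0→3 → N3(foll b5 [-])
[7] deliver 3→0 → ∅
[8] deliver 0→1 → N1(foll b5 [-])
[9] deliver 1→0 → ∅
[10] propose(0,'x') → ∅
[11] deliver 0→4 → N4(foll b5 [x])
[12] deliver 4→0 → ∅
[13] timeout(1) → N1(cand b11 [-])
[14] deliver 1→3 → N3(foll b11 [-])
[15] deliver 3→1 → ∅
[16] crash(2) → N2(✗foll b5 [-])
[17] timeout(3) → N3(cand b18 [-])
[18] propose(3,'s') → ∅
[19] deliver 3→0 → N0(foll b18 [-])
[20] deliver 0→3 → ∅
[21] deliver 3→4 → N4(foll b18 [x])
[22] deliver 4→3 → ∅

-1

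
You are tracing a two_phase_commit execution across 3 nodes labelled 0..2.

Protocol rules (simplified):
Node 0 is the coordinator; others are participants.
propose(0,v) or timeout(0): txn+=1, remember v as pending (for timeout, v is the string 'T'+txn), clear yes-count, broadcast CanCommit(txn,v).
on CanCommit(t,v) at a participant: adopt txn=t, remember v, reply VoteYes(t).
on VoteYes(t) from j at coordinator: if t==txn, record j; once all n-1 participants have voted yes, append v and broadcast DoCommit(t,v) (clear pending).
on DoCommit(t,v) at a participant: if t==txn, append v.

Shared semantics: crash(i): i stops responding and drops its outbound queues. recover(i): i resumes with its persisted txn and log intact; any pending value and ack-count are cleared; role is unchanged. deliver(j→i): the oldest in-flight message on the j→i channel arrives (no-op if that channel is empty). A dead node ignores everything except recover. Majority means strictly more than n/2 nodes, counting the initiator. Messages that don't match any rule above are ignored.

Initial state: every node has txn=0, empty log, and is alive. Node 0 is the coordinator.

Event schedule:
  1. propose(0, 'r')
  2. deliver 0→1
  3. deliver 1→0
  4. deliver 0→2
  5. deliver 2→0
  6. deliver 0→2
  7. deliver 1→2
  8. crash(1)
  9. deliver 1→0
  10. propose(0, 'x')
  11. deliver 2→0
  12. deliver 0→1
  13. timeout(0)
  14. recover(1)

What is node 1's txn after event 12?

step 1 propose(0,'r'): 0={coor,t=1,log=-}
step 2 deliver 0→1: 1={part,t=1,log=-}
step 3 deliver 1→0: —
step 4 deliver 0→2: 2={part,t=1,log=-}
step 5 deliver 2→0: 0={coor,t=1,log=r}
step 6 deliver 0→2: 2={part,t=1,log=r}
step 7 deliver 1→2: —
step 8 crash(1): 1={✗part,t=1,log=-}
step 9 deliver 1→0: —
step 10 propose(0,'x'): 0={coor,t=2,log=r}
step 11 deliver 2→0: —
step 12 deliver 0→1: —

1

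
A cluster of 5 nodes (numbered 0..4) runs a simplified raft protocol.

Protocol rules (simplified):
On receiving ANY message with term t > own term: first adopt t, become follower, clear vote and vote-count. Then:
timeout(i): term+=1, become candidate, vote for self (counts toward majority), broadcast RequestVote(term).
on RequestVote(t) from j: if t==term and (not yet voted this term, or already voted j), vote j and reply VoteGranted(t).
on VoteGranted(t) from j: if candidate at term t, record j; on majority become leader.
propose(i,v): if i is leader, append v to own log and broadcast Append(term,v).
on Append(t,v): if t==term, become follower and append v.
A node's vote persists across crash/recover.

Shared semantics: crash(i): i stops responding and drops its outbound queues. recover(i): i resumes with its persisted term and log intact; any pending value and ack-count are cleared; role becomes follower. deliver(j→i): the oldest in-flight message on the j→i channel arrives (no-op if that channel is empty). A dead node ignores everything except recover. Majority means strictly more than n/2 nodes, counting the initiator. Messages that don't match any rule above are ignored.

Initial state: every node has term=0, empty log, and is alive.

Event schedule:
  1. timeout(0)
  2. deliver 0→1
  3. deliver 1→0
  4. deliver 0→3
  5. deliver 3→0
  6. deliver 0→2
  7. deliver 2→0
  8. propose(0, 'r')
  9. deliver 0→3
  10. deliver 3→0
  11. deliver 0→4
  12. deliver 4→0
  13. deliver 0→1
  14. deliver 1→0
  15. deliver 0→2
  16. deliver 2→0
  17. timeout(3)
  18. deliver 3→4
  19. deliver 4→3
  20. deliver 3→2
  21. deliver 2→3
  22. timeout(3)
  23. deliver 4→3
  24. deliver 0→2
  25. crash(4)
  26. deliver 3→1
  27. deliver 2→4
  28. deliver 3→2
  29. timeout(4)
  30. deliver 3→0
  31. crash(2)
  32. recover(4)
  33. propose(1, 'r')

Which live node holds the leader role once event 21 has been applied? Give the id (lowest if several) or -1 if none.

0

after 1 — timeout(0): n0:cand/t1/[-]
after 2 — deliver 0→1: n1:foll/t1/[-]
after 3 — deliver 1→0: ·
after 4 — deliver 0→3: n3:foll/t1/[-]
after 5 — deliver 3→0: n0:lead/t1/[-]
after 6 — deliver 0→2: n2:foll/t1/[-]
after 7 — deliver 2→0: ·
after 8 — propose(0,'r'): n0:lead/t1/[r]
after 9 — deliver 0→3: n3:foll/t1/[r]
after 10 — deliver 3→0: ·
after 11 — deliver 0→4: n4:foll/t1/[-]
after 12 — deliver 4→0: ·
after 13 — deliver 0→1: n1:foll/t1/[r]
after 14 — deliver 1→0: ·
after 15 — deliver 0→2: n2:foll/t1/[r]
after 16 — deliver 2→0: ·
after 17 — timeout(3): n3:cand/t2/[r]
after 18 — deliver 3→4: n4:foll/t2/[-]
after 19 — deliver 4→3: ·
after 20 — deliver 3→2: n2:foll/t2/[r]
after 21 — deliver 2→3: n3:lead/t2/[r]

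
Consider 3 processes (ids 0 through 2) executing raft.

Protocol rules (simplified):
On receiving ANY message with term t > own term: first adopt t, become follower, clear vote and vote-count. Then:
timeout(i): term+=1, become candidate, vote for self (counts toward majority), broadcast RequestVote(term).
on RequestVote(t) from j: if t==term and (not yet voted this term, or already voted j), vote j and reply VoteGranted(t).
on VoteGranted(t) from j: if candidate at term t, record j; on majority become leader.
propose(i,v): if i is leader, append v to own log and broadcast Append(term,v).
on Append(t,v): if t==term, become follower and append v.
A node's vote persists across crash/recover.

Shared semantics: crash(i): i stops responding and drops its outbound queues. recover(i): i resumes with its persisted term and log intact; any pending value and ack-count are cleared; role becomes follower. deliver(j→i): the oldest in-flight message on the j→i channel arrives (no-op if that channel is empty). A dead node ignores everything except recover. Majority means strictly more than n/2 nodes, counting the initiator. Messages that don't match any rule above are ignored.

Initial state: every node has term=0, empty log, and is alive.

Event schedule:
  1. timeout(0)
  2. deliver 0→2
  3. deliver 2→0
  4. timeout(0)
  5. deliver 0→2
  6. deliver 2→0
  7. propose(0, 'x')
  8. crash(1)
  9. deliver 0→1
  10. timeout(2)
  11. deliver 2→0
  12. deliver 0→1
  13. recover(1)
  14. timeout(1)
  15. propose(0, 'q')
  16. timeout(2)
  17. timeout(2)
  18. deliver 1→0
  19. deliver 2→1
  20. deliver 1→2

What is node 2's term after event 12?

3

e1 timeout(0): 0[cand,t=1,-]
e2 deliver 0→2: 2[foll,t=1,-]
e3 deliver 2→0: 0[lead,t=1,-]
e4 timeout(0): 0[cand,t=2,-]
e5 deliver 0→2: 2[foll,t=2,-]
e6 deliver 2→0: 0[lead,t=2,-]
e7 propose(0,'x'): 0[lead,t=2,x]
e8 crash(1): 1[✗foll,t=0,-]
e9 deliver 0→1: ·
e10 timeout(2): 2[cand,t=3,-]
e11 deliver 2→0: 0[foll,t=3,x]
e12 deliver 0→1: ·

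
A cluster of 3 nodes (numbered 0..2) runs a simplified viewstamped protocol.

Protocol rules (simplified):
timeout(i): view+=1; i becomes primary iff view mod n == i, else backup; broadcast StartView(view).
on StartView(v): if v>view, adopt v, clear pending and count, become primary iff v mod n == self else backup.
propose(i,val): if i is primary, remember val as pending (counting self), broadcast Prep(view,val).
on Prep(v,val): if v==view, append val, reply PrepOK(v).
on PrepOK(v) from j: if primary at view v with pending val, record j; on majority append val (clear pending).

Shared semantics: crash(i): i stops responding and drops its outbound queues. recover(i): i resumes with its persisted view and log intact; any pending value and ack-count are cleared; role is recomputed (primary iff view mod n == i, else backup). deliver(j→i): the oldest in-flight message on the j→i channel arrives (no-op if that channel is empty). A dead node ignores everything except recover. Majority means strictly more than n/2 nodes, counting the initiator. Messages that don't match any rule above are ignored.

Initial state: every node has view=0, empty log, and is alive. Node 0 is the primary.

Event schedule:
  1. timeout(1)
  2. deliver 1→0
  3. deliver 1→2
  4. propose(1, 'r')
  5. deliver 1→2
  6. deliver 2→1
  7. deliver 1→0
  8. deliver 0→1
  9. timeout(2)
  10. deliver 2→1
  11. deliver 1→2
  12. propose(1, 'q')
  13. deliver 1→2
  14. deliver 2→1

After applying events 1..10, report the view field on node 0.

after 1 — timeout(1): n1:prim/v1/[-]
after 2 — deliver 1→0: n0:back/v1/[-]
after 3 — deliver 1→2: n2:back/v1/[-]
after 4 — propose(1,'r'): ·
after 5 — deliver 1→2: n2:back/v1/[r]
after 6 — deliver 2→1: n1:prim/v1/[r]
after 7 — deliver 1→0: n0:back/v1/[r]
after 8 — deliver 0→1: ·
after 9 — timeout(2): n2:prim/v2/[r]
after 10 — deliver 2→1: n1:back/v2/[r]

1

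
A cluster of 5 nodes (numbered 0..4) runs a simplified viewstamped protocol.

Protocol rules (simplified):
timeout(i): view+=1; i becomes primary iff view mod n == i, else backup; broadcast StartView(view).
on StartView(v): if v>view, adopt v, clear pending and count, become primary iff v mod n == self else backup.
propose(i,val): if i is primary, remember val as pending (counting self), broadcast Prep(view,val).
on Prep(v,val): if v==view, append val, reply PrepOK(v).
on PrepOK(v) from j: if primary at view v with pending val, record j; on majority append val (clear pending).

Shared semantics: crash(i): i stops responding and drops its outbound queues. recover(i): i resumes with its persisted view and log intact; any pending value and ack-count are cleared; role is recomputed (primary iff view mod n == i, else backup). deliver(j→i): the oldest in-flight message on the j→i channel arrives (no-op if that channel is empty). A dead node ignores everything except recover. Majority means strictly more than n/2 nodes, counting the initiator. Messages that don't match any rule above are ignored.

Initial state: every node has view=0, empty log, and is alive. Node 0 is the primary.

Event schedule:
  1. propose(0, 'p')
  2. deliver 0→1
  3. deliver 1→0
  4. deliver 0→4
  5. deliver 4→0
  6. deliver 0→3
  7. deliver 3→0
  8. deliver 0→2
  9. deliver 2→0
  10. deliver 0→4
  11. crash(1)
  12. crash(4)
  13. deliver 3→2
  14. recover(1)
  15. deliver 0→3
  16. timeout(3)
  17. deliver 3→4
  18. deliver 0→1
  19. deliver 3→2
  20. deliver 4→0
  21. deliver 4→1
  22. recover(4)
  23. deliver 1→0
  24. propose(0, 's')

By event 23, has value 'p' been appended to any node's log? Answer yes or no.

1. propose(0,'p'):  nop
2. deliver 0→1:  <1:back v0 p>
3. deliver 1→0:  nop
4. deliver 0→4:  <4:back v0 p>
5. deliver 4→0:  <0:prim v0 p>
6. deliver 0→3:  <3:back v0 p>
7. deliver 3→0:  nop
8. deliver 0→2:  <2:back v0 p>
9. deliver 2→0:  nop
10. deliver 0→4:  nop
11. crash(1):  <1:✗back v0 p>
12. crash(4):  <4:✗back v0 p>
13. deliver 3→2:  nop
14. recover(1):  <1:back v0 p>
15. deliver 0→3:  nop
16. timeout(3):  <3:back v1 p>
17. deliver 3→4:  nop
18. deliver 0→1:  nop
19. deliver 3→2:  <2:back v1 p>
20. deliver 4→0:  nop
21. deliver 4→1:  nop
22. recover(4):  <4:back v0 p>
23. deliver 1→0:  nop

yes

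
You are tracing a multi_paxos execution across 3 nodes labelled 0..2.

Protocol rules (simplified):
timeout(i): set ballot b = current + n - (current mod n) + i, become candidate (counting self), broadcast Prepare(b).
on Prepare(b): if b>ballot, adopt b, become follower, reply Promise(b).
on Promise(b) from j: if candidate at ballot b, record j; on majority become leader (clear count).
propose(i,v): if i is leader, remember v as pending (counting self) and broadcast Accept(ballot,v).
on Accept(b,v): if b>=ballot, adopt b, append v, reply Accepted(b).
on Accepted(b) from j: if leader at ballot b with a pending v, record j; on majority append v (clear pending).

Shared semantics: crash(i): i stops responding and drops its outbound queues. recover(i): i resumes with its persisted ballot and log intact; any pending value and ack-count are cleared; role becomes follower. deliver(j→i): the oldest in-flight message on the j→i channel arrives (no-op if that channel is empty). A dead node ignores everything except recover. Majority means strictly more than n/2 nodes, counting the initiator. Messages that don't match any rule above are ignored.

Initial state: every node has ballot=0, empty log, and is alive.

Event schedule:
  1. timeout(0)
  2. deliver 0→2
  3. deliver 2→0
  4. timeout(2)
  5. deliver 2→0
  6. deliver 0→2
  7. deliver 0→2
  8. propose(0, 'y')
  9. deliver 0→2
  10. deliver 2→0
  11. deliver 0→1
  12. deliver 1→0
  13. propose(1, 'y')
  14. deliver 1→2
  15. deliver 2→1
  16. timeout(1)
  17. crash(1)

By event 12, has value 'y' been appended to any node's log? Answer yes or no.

step 1 timeout(0): 0={cand,b=3,log=-}
step 2 deliver 0→2: 2={foll,b=3,log=-}
step 3 deliver 2→0: 0={lead,b=3,log=-}
step 4 timeout(2): 2={cand,b=8,log=-}
step 5 deliver 2→0: 0={foll,b=8,log=-}
step 6 deliver 0→2: 2={lead,b=8,log=-}
step 7 deliver 0→2: —
step 8 propose(0,'y'): —
step 9 deliver 0→2: —
step 10 deliver 2→0: —
step 11 deliver 0→1: 1={foll,b=3,log=-}
step 12 deliver 1→0: —

no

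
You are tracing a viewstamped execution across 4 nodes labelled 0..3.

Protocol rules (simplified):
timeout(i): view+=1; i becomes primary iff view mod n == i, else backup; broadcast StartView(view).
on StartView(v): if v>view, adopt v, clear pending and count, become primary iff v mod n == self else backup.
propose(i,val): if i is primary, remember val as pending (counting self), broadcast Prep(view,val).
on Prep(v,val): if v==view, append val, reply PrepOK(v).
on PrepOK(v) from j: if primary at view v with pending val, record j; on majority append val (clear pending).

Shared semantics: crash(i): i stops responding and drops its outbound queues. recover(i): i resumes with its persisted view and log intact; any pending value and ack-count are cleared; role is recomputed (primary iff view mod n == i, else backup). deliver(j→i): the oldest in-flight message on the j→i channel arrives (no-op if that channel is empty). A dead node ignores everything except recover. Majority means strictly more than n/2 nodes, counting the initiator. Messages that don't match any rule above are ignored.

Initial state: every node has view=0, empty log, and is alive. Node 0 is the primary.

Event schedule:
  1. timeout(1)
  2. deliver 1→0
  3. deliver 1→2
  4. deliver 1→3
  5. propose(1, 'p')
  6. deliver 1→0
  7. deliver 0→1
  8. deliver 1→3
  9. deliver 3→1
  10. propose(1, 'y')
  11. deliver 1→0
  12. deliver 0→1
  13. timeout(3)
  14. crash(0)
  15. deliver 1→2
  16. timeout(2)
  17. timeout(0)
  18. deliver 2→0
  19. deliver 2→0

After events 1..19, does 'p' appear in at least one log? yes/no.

after 1 — timeout(1): n1:prim/v1/[-]
after 2 — deliver 1→0: n0:back/v1/[-]
after 3 — deliver 1→2: n2:back/v1/[-]
after 4 — deliver 1→3: n3:back/v1/[-]
after 5 — propose(1,'p'): ·
after 6 — deliver 1→0: n0:back/v1/[p]
after 7 — deliver 0→1: ·
after 8 — deliver 1→3: n3:back/v1/[p]
after 9 — deliver 3→1: n1:prim/v1/[p]
after 10 — propose(1,'y'): ·
after 11 — deliver 1→0: n0:back/v1/[p,y]
after 12 — deliver 0→1: ·
after 13 — timeout(3): n3:back/v2/[p]
after 14 — crash(0): n0:✗back/v1/[p,y]
after 15 — deliver 1→2: n2:back/v1/[p]
after 16 — timeout(2): n2:prim/v2/[p]
after 17 — timeout(0): ·
after 18 — deliver 2→0: ·
after 19 — deliver 2→0: ·

yes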